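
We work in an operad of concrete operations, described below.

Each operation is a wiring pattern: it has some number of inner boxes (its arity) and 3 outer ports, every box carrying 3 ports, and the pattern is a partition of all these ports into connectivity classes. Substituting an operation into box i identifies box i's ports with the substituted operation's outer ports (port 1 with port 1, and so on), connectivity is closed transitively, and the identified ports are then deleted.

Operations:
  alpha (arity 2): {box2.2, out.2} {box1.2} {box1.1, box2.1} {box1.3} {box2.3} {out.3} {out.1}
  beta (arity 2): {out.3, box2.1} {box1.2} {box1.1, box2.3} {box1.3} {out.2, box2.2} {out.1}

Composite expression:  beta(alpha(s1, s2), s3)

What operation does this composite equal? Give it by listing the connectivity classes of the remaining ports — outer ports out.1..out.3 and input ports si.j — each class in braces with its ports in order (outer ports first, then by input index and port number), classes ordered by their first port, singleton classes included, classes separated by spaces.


{out.1} {out.2, s3.2} {out.3, s3.1} {s1.1, s2.1} {s1.2} {s1.3} {s2.2} {s2.3} {s3.3}

After gluing at beta, chains via deleted ports link the s-ports.
through alpha, on inputs (s1, s2): {out.1} {out.2, s2.2} {out.3} {s1.1, s2.1} {s1.2} {s1.3} {s2.3} (out.j = stage outer ports)
through beta, on inputs (s1, s2, s3): {out.1} {out.2, s3.2} {out.3, s3.1} {s1.1, s2.1} {s1.2} {s1.3} {s2.2} {s2.3} {s3.3} (out.j = stage outer ports)


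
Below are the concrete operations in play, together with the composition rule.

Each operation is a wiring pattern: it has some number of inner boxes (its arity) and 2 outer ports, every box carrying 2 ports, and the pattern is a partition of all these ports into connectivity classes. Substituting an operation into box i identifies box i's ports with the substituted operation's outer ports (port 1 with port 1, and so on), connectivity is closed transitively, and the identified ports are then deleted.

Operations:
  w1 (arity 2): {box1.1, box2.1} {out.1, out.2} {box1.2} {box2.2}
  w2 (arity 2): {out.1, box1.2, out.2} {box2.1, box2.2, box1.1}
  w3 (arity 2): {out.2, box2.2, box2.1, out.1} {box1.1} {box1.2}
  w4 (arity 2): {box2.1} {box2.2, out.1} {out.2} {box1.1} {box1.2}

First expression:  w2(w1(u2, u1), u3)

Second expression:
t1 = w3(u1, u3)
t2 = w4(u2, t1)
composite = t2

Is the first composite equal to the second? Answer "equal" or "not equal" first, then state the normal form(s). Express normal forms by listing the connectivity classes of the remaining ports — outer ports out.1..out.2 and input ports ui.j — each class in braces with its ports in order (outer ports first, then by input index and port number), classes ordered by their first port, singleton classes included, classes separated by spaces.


not equal: they reduce to {out.1, out.2, u3.1, u3.2} {u1.1, u2.1} {u1.2} {u2.2} and {out.1, u3.1, u3.2} {out.2} {u1.1} {u1.2} {u2.1} {u2.2}

In normal form, the first expression is {out.1, out.2, u3.1, u3.2} {u1.1, u2.1} {u1.2} {u2.2}
In normal form, the second expression is {out.1, u3.1, u3.2} {out.2} {u1.1} {u1.2} {u2.1} {u2.2}
The normal forms differ: not equal.


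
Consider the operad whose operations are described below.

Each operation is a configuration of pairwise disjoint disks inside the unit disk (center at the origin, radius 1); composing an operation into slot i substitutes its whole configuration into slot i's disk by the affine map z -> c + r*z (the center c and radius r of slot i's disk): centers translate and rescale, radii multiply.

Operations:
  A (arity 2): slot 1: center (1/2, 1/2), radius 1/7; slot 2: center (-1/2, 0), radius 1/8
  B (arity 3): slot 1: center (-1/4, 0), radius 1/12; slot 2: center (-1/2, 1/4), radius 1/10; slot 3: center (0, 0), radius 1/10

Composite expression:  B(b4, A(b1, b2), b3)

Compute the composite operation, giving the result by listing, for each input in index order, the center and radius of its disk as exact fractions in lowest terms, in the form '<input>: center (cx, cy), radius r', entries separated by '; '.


b1: center (-9/20, 3/10), radius 1/70; b2: center (-11/20, 1/4), radius 1/80; b3: center (0, 0), radius 1/10; b4: center (-1/4, 0), radius 1/12

Only the slot chain above each b matters under B; compose those maps.
input b4: applying the 1 nested substitution gives center (-1/4, 0), radius 1/12
input b1: applying the 2 nested substitutions gives center (-9/20, 3/10), radius 1/70
input b2: applying the 2 nested substitutions gives center (-11/20, 1/4), radius 1/80
input b3: applying the 1 nested substitution gives center (0, 0), radius 1/10


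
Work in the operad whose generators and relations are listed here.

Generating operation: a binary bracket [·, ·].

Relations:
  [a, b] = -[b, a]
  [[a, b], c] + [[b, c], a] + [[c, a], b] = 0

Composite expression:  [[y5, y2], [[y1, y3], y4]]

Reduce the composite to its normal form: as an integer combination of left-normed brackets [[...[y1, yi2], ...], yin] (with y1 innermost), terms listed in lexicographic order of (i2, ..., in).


[[[[y1, y3], y4], y2], y5] - [[[[y1, y3], y4], y5], y2]

Expand each bracket as ab - ba; the y1-initial words give the coefficients.
Composite bracket: [[y5, y2], [[y1, y3], y4]]
Full expansion: 16 signed words from ab - ba (2^4 = 16).
Collect the words opening with y1:
  y1y3y4y2y5 appears with sign +1, giving the term +[[[[y1, y3], y4], y2], y5]
  y1y3y4y5y2 appears with sign -1, giving the term -[[[[y1, y3], y4], y5], y2]


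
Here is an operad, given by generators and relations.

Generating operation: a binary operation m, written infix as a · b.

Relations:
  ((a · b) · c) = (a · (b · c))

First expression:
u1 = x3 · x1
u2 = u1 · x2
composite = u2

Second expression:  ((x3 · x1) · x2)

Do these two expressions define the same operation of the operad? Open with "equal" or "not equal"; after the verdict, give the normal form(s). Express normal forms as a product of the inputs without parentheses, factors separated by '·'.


The first expression reduces to x3 · x1 · x2
The second expression reduces to x3 · x1 · x2
Both agree, so they are equal.

equal: each reduces to x3 · x1 · x2


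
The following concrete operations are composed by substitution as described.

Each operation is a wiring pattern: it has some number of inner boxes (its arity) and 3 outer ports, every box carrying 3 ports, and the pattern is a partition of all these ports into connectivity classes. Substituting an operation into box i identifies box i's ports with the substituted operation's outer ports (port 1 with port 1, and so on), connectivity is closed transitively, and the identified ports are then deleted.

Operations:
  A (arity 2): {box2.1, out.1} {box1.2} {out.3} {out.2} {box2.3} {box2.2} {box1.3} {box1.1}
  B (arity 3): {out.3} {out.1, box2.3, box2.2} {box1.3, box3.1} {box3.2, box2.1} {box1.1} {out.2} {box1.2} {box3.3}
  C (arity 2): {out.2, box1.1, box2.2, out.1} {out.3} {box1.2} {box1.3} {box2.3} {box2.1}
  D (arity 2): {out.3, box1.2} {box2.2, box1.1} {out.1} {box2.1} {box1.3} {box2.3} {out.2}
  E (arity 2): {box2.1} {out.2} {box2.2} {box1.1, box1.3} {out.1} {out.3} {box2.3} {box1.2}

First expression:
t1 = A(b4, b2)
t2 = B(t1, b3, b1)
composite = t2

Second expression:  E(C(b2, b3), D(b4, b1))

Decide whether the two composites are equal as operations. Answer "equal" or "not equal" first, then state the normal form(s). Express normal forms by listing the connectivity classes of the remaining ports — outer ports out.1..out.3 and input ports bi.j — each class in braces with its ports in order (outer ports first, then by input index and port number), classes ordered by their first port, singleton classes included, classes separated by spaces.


The first expression, normalized: {out.1, b3.2, b3.3} {out.2} {out.3} {b1.1} {b1.2, b3.1} {b1.3} {b2.1} {b2.2} {b2.3} {b4.1} {b4.2} {b4.3}
The second expression, normalized: {out.1} {out.2} {out.3} {b1.1} {b1.2, b4.1} {b1.3} {b2.1, b3.2} {b2.2} {b2.3} {b3.1} {b3.3} {b4.2} {b4.3}
They disagree, so not equal.

not equal; the first gives {out.1, b3.2, b3.3} {out.2} {out.3} {b1.1} {b1.2, b3.1} {b1.3} {b2.1} {b2.2} {b2.3} {b4.1} {b4.2} {b4.3} and the second {out.1} {out.2} {out.3} {b1.1} {b1.2, b4.1} {b1.3} {b2.1, b3.2} {b2.2} {b2.3} {b3.1} {b3.3} {b4.2} {b4.3}


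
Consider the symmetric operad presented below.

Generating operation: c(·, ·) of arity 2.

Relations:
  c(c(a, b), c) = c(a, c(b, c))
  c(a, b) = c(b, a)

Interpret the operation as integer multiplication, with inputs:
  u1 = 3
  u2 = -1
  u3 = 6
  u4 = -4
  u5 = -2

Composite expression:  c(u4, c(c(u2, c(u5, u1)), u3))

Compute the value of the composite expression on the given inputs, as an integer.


-144


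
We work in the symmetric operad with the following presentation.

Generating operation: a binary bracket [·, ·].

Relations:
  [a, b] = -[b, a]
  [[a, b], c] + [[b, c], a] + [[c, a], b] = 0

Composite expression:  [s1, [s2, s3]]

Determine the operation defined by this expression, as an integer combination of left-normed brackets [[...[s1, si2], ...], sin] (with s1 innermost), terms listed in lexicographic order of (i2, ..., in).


[[s1, s2], s3] - [[s1, s3], s2]

Expand each bracket as ab - ba; the s1-initial words give the coefficients.
Composite bracket: [s1, [s2, s3]]
The bracket unfolds into 4 signed words via [a, b] = ab - ba (2^2 = 4).
Coefficients come from the s1-initial words:
  s1s2s3 appears with sign +1, giving the term +[[s1, s2], s3]
  s1s3s2 appears with sign -1, giving the term -[[s1, s3], s2]


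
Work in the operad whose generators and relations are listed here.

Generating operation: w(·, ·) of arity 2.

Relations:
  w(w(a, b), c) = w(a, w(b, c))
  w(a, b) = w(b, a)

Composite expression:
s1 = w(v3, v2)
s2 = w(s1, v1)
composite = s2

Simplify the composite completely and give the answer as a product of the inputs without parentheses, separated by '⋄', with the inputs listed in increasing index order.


v1 ⋄ v2 ⋄ v3

With w associative and commutative, the v-input set is all that matters.
w(v3, v2) spells out as v3 ⋄ v2
w(w(v3, v2), v1) spells out as v3 ⋄ v2 ⋄ v1
sorting the factors by input index: v1 ⋄ v2 ⋄ v3


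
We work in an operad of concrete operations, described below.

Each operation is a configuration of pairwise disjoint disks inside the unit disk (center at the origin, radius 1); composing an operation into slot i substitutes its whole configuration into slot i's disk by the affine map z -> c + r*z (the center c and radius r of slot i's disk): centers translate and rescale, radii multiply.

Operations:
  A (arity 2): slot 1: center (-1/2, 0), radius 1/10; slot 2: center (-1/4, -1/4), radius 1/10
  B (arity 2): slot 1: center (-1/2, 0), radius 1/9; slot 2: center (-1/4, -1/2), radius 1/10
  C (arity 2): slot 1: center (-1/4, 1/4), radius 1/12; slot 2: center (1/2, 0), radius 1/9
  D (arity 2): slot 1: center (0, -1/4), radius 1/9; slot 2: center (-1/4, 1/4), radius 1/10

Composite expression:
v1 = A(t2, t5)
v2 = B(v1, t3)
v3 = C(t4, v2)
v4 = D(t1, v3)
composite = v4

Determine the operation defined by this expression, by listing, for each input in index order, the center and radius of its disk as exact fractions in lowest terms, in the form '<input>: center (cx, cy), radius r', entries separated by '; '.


t1: center (0, -1/4), radius 1/9; t2: center (-167/810, 1/4), radius 1/8100; t3: center (-73/360, 11/45), radius 1/900; t4: center (-11/40, 11/40), radius 1/120; t5: center (-667/3240, 809/3240), radius 1/8100


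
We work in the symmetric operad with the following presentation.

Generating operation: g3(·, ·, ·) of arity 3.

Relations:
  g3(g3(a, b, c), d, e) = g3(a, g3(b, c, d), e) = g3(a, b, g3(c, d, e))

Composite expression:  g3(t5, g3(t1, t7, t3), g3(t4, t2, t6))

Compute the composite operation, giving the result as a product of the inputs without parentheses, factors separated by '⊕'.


t5 ⊕ t1 ⊕ t7 ⊕ t3 ⊕ t4 ⊕ t2 ⊕ t6


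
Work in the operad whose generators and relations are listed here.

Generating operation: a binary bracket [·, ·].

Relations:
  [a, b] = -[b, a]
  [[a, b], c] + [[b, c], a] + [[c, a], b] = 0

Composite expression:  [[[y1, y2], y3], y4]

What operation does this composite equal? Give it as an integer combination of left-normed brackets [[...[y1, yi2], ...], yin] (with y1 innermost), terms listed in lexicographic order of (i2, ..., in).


Antisymmetry and Jacobi reduce to y1-anchored left-normed brackets.
Composite bracket: [[[y1, y2], y3], y4]
Each bracket splits as ab - ba, giving 8 signed words (2^3 = 8).
The y1-initial words carry the normal form:
  sign of y1y2y3y4 is +1, so it contributes +[[[y1, y2], y3], y4]

[[[y1, y2], y3], y4]


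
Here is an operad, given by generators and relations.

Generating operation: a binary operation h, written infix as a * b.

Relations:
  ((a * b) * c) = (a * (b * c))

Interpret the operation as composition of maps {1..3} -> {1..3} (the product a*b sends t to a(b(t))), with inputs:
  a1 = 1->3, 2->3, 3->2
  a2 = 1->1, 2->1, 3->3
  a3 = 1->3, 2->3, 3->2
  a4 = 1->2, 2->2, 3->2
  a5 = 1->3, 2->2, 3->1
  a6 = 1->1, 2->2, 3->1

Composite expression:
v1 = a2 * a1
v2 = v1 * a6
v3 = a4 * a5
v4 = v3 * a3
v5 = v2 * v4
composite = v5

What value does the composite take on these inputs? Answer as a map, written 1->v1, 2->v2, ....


1->3, 2->3, 3->3

(a2 * a1) = 1->3, 2->3, 3->1
((a2 * a1) * a6) = 1->3, 2->3, 3->3
(a4 * a5) = 1->2, 2->2, 3->2
((a4 * a5) * a3) = 1->2, 2->2, 3->2
(((a2 * a1) * a6) * ((a4 * a5) * a3)) = 1->3, 2->3, 3->3


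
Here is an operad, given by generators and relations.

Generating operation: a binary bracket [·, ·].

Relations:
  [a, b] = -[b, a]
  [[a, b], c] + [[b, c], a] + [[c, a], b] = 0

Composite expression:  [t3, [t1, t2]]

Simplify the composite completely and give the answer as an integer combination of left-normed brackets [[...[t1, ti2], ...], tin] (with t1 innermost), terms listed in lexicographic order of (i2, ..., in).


-[[t1, t2], t3]

Skip Jacobi rewriting: expand, keep t1-initial words, read off terms.
Composite bracket: [t3, [t1, t2]]
Each bracket splits as ab - ba, giving 4 signed words (2^2 = 4).
Words beginning with t1 determine it all:
  from t1t2t3, sign -1: term -[[t1, t2], t3]


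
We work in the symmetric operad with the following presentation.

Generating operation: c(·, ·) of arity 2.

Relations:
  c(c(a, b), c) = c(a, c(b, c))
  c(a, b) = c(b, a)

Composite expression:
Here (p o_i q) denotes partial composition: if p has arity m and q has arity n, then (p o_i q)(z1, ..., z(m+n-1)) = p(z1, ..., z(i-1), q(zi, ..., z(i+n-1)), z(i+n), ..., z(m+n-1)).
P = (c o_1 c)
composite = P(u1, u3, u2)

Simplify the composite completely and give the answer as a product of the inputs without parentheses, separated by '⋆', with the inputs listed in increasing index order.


Key point: c commutes, so take the u-inputs in any fixed order.
c(u1, u3) collapses to u1 ⋆ u3
c(c(u1, u3), u2) collapses to u1 ⋆ u3 ⋆ u2
reordering the factors by index: u1 ⋆ u2 ⋆ u3

u1 ⋆ u2 ⋆ u3


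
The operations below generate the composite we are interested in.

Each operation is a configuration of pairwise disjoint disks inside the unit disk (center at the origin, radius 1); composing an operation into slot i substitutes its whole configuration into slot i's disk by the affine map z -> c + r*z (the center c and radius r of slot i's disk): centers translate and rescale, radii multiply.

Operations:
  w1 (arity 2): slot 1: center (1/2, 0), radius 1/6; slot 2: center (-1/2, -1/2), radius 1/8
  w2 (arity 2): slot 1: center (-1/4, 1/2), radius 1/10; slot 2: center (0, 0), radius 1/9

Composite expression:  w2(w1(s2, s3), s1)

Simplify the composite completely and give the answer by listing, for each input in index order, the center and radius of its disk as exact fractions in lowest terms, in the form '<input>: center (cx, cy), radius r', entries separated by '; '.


Affine substitution under w2: radii multiply and s-centers shift.
input s2: composing its 2 substitution steps yields center (-1/5, 1/2), radius 1/60
input s3: composing its 2 substitution steps yields center (-3/10, 9/20), radius 1/80
input s1: composing its 1 substitution step yields center (0, 0), radius 1/9

s1: center (0, 0), radius 1/9; s2: center (-1/5, 1/2), radius 1/60; s3: center (-3/10, 9/20), radius 1/80


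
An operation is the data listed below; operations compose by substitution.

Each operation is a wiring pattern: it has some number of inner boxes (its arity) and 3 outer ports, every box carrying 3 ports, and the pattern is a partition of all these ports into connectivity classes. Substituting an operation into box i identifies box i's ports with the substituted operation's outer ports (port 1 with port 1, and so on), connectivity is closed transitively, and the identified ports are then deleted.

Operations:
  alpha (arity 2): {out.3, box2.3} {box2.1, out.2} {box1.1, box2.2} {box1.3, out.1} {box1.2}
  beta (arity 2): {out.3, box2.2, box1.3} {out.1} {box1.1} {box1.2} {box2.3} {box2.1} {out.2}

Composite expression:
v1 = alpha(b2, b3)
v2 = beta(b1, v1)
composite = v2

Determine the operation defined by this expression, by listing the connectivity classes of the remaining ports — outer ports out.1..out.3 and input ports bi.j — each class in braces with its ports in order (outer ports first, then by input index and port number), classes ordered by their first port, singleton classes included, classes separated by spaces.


{out.1} {out.2} {out.3, b1.3, b3.1} {b1.1} {b1.2} {b2.1, b3.2} {b2.2} {b2.3} {b3.3}


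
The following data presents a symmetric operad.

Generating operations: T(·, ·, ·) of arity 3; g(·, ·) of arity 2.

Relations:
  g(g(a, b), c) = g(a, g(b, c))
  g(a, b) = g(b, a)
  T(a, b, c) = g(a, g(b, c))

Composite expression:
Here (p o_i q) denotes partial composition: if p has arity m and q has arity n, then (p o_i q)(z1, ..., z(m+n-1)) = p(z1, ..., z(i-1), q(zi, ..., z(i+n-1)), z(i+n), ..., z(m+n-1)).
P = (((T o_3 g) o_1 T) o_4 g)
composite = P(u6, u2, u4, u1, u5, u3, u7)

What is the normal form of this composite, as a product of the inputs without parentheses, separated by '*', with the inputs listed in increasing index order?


u1 * u2 * u3 * u4 * u5 * u6 * u7


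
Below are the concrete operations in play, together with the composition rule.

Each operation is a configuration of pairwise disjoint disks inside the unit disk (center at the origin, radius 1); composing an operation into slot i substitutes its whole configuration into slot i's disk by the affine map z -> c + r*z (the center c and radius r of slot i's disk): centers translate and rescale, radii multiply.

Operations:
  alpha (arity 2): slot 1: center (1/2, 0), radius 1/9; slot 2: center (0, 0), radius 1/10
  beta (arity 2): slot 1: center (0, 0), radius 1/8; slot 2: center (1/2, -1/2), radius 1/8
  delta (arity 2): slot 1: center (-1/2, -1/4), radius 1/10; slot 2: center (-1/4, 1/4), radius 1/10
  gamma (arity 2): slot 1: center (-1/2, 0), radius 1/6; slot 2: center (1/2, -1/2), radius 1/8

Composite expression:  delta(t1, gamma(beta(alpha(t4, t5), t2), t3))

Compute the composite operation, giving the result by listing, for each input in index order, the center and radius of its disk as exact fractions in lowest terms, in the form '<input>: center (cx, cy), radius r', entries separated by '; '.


t1: center (-1/2, -1/4), radius 1/10; t2: center (-7/24, 29/120), radius 1/480; t3: center (-1/5, 1/5), radius 1/80; t4: center (-287/960, 1/4), radius 1/4320; t5: center (-3/10, 1/4), radius 1/4800

Follow each t-input down from delta: c' goes to c + r*c', radius to r*r'.
tracing t1 down its 1-map path: center (-1/2, -1/4), radius 1/10
tracing t4 down its 4-map path: center (-287/960, 1/4), radius 1/4320
tracing t5 down its 4-map path: center (-3/10, 1/4), radius 1/4800
tracing t2 down its 3-map path: center (-7/24, 29/120), radius 1/480
tracing t3 down its 2-map path: center (-1/5, 1/5), radius 1/80


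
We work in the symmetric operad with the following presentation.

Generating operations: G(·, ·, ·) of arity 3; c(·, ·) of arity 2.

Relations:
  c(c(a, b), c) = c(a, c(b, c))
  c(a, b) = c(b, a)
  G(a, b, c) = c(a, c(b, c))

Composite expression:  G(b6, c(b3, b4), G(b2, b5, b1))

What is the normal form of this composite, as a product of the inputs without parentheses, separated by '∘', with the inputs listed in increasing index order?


b1 ∘ b2 ∘ b3 ∘ b4 ∘ b5 ∘ b6

Any arrangement under G is one operation, so sort the b-inputs.
c(b3, b4) unparenthesizes to b3 ∘ b4
G(b2, b5, b1) unparenthesizes to b2 ∘ b5 ∘ b1
G(b6, c(b3, b4), G(b2, b5, b1)) unparenthesizes to b6 ∘ b3 ∘ b4 ∘ b2 ∘ b5 ∘ b1
reordering the factors by index: b1 ∘ b2 ∘ b3 ∘ b4 ∘ b5 ∘ b6


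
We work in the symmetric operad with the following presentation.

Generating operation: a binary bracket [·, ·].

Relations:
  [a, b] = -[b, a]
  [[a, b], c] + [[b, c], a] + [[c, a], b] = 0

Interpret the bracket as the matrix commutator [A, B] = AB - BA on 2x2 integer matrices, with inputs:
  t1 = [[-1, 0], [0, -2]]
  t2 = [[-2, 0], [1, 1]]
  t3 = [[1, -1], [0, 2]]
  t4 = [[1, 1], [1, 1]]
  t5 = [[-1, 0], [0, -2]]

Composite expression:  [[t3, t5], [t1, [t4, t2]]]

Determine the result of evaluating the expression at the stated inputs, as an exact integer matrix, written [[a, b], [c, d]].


[t3, t5] = [[0, 1], [0, 0]]
[t4, t2] = [[1, 3], [-3, -1]]
[t1, [t4, t2]] = [[0, 3], [3, 0]]
[[t3, t5], [t1, [t4, t2]]] = [[3, 0], [0, -3]]

[[3, 0], [0, -3]]


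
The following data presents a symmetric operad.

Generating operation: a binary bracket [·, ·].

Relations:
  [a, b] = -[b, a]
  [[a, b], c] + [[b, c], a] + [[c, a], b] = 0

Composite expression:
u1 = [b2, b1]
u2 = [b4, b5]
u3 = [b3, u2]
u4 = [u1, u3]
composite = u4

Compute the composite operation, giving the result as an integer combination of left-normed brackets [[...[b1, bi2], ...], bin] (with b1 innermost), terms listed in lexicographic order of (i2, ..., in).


-[[[[b1, b2], b3], b4], b5] + [[[[b1, b2], b3], b5], b4] + [[[[b1, b2], b4], b5], b3] - [[[[b1, b2], b5], b4], b3]

Antisymmetry and Jacobi reduce to b1-anchored left-normed brackets.
Composite bracket: [[b2, b1], [b3, [b4, b5]]]
The bracket unfolds into 16 signed words via [a, b] = ab - ba (2^4 = 16).
Keep just the words that open with b1:
  word b1b2b3b4b5 has sign -1, contributing -[[[[b1, b2], b3], b4], b5]
  word b1b2b3b5b4 has sign +1, contributing +[[[[b1, b2], b3], b5], b4]
  word b1b2b4b5b3 has sign +1, contributing +[[[[b1, b2], b4], b5], b3]
  word b1b2b5b4b3 has sign -1, contributing -[[[[b1, b2], b5], b4], b3]


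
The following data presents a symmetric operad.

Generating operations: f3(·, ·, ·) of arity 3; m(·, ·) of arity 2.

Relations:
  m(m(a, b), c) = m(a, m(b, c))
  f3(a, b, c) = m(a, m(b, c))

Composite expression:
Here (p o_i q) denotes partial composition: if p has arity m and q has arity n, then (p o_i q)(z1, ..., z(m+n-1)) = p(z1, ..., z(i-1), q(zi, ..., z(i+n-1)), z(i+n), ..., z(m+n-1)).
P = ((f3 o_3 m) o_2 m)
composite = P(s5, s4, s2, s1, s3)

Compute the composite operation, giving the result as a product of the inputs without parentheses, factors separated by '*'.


s5 * s4 * s2 * s1 * s3

Associativity of f3 dissolves the nesting; only the s-input order survives.
m(s4, s2) reduces to s4 * s2
m(s1, s3) reduces to s1 * s3
f3(s5, m(s4, s2), m(s1, s3)) reduces to s5 * s4 * s2 * s1 * s3


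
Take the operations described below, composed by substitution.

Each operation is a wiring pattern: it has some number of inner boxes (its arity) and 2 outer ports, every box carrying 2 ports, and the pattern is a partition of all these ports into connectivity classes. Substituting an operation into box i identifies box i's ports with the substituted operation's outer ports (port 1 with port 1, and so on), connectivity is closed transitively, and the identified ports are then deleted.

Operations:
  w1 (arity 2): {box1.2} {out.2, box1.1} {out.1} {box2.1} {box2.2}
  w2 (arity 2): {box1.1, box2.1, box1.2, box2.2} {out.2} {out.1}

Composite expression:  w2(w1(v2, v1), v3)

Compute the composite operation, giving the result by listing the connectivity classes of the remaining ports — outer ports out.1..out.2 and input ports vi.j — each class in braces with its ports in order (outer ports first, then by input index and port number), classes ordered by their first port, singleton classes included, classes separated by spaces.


Reachability decides: close wires over w2-identified ports.
stage w1: inputs (v2, v1), connectivity {out.1} {out.2, v2.1} {v1.1} {v1.2} {v2.2}, out.j its boundary
stage w2: inputs (v2, v1, v3), connectivity {out.1} {out.2} {v1.1} {v1.2} {v2.1, v3.1, v3.2} {v2.2}, out.j its boundary

{out.1} {out.2} {v1.1} {v1.2} {v2.1, v3.1, v3.2} {v2.2}


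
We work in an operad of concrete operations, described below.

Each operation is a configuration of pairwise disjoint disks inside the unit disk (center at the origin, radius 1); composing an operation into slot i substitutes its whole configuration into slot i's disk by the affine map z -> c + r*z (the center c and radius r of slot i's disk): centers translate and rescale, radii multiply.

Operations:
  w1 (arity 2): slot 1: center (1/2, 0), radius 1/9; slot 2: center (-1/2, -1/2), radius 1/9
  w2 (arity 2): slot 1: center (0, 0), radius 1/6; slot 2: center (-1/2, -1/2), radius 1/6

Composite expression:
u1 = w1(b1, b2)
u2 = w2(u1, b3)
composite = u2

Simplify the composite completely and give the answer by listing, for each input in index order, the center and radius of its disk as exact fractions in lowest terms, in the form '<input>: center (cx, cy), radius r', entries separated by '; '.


b1: center (1/12, 0), radius 1/54; b2: center (-1/12, -1/12), radius 1/54; b3: center (-1/2, -1/2), radius 1/6

Below w2, radii multiply path by path; the b-disk centers shift.
input b1: composing its 2 substitution steps yields center (1/12, 0), radius 1/54
input b2: composing its 2 substitution steps yields center (-1/12, -1/12), radius 1/54
input b3: composing its 1 substitution step yields center (-1/2, -1/2), radius 1/6


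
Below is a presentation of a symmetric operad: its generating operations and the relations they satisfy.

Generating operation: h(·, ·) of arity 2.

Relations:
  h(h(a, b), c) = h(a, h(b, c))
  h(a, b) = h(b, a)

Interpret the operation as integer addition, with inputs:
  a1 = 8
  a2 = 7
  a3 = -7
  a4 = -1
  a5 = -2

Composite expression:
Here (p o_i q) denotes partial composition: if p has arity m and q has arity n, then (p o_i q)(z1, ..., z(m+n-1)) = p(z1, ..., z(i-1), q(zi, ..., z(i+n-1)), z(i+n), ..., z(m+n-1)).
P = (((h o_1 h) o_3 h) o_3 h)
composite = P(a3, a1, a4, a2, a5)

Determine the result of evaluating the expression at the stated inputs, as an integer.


5

h(a3, a1) = 1
h(a4, a2) = 6
h(h(a4, a2), a5) = 4
h(h(a3, a1), h(h(a4, a2), a5)) = 5


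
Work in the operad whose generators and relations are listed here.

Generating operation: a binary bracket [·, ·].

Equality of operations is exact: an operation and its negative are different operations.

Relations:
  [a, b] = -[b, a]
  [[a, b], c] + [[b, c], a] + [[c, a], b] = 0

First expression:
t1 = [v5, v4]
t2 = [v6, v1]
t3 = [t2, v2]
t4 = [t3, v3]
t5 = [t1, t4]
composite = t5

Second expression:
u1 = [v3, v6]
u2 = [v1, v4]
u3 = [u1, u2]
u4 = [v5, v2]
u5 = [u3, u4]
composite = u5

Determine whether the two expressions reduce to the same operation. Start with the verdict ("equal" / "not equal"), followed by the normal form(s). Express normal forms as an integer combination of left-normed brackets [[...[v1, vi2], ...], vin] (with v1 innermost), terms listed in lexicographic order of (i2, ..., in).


The first expression, normalized: -[[[[[v1, v6], v2], v3], v4], v5] + [[[[[v1, v6], v2], v3], v5], v4]
The second expression, normalized: [[[[[v1, v4], v3], v6], v2], v5] - [[[[[v1, v4], v3], v6], v5], v2] - [[[[[v1, v4], v6], v3], v2], v5] + [[[[[v1, v4], v6], v3], v5], v2]
No match — not equal.

not equal: they reduce to -[[[[[v1, v6], v2], v3], v4], v5] + [[[[[v1, v6], v2], v3], v5], v4] and [[[[[v1, v4], v3], v6], v2], v5] - [[[[[v1, v4], v3], v6], v5], v2] - [[[[[v1, v4], v6], v3], v2], v5] + [[[[[v1, v4], v6], v3], v5], v2]


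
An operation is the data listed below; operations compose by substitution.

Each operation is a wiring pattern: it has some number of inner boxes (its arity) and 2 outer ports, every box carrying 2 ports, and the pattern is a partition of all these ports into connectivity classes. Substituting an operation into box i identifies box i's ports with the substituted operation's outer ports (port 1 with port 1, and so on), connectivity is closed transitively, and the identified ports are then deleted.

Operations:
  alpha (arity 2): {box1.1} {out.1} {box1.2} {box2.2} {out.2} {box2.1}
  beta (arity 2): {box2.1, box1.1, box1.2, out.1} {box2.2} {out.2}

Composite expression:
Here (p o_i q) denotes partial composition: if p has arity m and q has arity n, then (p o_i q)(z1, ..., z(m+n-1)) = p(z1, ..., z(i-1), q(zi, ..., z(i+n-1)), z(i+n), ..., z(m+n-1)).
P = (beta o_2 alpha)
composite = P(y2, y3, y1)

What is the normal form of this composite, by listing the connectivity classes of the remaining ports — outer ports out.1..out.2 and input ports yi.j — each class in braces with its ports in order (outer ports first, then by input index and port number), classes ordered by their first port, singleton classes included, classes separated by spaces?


{out.1, y2.1, y2.2} {out.2} {y1.1} {y1.2} {y3.1} {y3.2}

Substituting into beta glues patterns; closure does the rest.
stage alpha: inputs (y3, y1), connectivity {out.1} {out.2} {y1.1} {y1.2} {y3.1} {y3.2}, out.j its boundary
stage beta: inputs (y2, y3, y1), connectivity {out.1, y2.1, y2.2} {out.2} {y1.1} {y1.2} {y3.1} {y3.2}, out.j its boundary


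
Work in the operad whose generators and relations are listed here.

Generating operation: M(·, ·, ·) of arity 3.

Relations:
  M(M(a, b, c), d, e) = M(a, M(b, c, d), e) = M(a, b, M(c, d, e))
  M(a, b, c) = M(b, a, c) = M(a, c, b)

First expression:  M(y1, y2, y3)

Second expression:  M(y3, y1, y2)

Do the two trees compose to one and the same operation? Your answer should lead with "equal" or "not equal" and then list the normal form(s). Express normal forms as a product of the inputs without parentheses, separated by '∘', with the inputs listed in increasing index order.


equal: each reduces to y1 ∘ y2 ∘ y3

Reducing the first expression gives y1 ∘ y2 ∘ y3
Reducing the second expression gives y1 ∘ y2 ∘ y3
Same normal form: equal.


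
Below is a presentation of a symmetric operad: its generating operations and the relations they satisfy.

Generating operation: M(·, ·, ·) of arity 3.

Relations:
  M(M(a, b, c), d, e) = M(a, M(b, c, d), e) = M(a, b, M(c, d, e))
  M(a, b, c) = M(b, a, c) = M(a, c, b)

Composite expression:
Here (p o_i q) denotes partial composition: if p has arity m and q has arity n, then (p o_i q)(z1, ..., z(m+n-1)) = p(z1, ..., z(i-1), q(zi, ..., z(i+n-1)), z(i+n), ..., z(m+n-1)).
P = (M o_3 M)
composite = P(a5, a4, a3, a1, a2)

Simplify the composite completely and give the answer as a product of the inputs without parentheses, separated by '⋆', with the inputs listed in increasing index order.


a1 ⋆ a2 ⋆ a3 ⋆ a4 ⋆ a5


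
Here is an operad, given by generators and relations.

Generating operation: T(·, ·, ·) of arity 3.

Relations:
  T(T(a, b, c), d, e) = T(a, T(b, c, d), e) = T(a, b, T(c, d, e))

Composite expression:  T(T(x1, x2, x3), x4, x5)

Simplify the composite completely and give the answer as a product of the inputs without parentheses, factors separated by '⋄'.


x1 ⋄ x2 ⋄ x3 ⋄ x4 ⋄ x5

The T-tree's shape is irrelevant; the x-reading-order decides.
T(x1, x2, x3) flattens to x1 ⋄ x2 ⋄ x3
T(T(x1, x2, x3), x4, x5) flattens to x1 ⋄ x2 ⋄ x3 ⋄ x4 ⋄ x5


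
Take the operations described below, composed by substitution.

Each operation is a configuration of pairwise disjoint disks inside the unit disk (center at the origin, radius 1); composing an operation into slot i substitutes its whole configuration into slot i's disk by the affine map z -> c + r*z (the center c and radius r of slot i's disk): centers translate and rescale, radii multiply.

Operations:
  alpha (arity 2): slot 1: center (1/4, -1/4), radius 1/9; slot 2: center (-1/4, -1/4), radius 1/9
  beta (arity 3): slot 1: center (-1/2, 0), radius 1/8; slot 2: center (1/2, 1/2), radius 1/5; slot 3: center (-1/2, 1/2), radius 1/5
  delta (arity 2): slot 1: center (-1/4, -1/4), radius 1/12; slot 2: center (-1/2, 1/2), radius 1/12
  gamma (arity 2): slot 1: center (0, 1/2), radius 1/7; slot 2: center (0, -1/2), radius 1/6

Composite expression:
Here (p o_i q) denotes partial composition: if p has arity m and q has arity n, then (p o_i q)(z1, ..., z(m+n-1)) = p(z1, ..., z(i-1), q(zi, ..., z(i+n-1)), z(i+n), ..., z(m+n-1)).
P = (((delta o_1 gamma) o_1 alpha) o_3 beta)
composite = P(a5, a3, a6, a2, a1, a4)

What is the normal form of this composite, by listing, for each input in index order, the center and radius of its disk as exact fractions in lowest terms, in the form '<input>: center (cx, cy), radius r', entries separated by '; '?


a1: center (-37/144, -41/144), radius 1/360; a2: center (-35/144, -41/144), radius 1/360; a3: center (-85/336, -71/336), radius 1/756; a4: center (-1/2, 1/2), radius 1/12; a5: center (-83/336, -71/336), radius 1/756; a6: center (-37/144, -7/24), radius 1/576

Each a-disk chains the slot maps above it in delta; radii multiply.
a5 passes through 3 substitutions, ending at center (-83/336, -71/336), radius 1/756
a3 passes through 3 substitutions, ending at center (-85/336, -71/336), radius 1/756
a6 passes through 3 substitutions, ending at center (-37/144, -7/24), radius 1/576
a2 passes through 3 substitutions, ending at center (-35/144, -41/144), radius 1/360
a1 passes through 3 substitutions, ending at center (-37/144, -41/144), radius 1/360
a4 passes through 1 substitution, ending at center (-1/2, 1/2), radius 1/12


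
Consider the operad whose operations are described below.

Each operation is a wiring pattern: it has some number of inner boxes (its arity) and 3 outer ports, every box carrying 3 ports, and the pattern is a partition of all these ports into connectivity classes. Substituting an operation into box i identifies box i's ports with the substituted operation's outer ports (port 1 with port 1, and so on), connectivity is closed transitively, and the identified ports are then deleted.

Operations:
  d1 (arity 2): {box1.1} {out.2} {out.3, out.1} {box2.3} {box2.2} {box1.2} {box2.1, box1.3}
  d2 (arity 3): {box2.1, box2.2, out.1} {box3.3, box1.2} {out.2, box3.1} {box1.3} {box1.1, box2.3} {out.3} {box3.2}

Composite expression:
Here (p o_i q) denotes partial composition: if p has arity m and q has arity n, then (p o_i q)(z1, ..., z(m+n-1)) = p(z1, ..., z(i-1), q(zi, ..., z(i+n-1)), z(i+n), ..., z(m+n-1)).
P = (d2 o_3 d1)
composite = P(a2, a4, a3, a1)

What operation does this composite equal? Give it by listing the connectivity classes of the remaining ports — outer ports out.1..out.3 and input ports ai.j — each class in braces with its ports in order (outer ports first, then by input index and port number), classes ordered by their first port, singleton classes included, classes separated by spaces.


{out.1, a4.1, a4.2} {out.2, a2.2} {out.3} {a1.1, a3.3} {a1.2} {a1.3} {a2.1, a4.3} {a2.3} {a3.1} {a3.2}


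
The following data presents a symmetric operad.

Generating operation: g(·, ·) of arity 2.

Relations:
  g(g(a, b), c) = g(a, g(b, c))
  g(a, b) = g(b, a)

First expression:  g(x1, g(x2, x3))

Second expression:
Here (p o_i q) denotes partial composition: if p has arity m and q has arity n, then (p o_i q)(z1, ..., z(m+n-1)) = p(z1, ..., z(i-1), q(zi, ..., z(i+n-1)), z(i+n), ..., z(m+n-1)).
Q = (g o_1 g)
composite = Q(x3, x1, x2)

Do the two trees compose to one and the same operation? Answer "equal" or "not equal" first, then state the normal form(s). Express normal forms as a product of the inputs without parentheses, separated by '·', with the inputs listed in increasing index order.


equal; both compose to x1 · x2 · x3

The first expression reduces to x1 · x2 · x3
The second expression reduces to x1 · x2 · x3
Same normal form: equal.


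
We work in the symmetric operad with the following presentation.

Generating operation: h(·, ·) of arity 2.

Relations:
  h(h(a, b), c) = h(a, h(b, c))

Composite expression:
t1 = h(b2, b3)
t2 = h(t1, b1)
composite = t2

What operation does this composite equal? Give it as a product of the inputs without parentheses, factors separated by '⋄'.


b2 ⋄ b3 ⋄ b1

Key point: h is associative — brackets drop, the b-order remains.
h(b2, b3) reduces to b2 ⋄ b3
h(h(b2, b3), b1) reduces to b2 ⋄ b3 ⋄ b1


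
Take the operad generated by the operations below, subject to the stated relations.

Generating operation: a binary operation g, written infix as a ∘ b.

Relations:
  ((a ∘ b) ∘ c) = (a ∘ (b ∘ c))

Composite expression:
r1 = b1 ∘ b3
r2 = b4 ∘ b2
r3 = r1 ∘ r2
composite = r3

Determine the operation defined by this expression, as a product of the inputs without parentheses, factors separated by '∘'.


b1 ∘ b3 ∘ b4 ∘ b2


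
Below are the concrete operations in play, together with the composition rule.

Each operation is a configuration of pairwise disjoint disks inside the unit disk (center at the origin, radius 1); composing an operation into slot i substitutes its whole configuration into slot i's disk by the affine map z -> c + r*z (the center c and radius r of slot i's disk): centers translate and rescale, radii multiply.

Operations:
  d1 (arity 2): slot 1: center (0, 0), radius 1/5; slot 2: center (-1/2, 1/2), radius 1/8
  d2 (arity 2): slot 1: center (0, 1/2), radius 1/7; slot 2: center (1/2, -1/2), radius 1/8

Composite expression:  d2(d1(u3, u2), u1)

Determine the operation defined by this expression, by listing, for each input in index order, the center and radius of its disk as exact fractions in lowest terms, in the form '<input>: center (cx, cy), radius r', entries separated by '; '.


u1: center (1/2, -1/2), radius 1/8; u2: center (-1/14, 4/7), radius 1/56; u3: center (0, 1/2), radius 1/35

Each u-disk chains the slot maps above it in d2; radii multiply.
u3 passes through 2 substitutions, ending at center (0, 1/2), radius 1/35
u2 passes through 2 substitutions, ending at center (-1/14, 4/7), radius 1/56
u1 passes through 1 substitution, ending at center (1/2, -1/2), radius 1/8


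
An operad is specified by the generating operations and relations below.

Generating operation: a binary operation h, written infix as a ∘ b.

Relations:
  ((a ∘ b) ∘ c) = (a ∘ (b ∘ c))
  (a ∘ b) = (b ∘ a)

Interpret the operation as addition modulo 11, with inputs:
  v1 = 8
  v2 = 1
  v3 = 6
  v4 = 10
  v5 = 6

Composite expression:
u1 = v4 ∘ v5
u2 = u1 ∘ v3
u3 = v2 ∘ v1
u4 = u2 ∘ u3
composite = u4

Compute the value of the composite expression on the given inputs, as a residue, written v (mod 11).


9 (mod 11)

(v4 ∘ v5) = 5
((v4 ∘ v5) ∘ v3) = 0
(v2 ∘ v1) = 9
(((v4 ∘ v5) ∘ v3) ∘ (v2 ∘ v1)) = 9


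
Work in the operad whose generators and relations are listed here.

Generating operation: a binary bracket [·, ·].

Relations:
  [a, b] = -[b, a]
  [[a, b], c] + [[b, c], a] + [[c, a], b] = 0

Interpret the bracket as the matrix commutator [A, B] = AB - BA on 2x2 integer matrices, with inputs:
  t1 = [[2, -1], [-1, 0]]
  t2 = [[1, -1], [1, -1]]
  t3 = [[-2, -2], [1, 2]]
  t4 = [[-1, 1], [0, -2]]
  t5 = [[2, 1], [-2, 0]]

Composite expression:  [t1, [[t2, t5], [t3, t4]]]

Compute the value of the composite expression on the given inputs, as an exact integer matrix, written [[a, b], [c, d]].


[[18, 40], [-4, -18]]

[t2, t5] = [[1, 4], [6, -1]]
[t3, t4] = [[-1, -2], [1, 1]]
[[t2, t5], [t3, t4]] = [[16, 4], [-14, -16]]
[t1, [[t2, t5], [t3, t4]]] = [[18, 40], [-4, -18]]


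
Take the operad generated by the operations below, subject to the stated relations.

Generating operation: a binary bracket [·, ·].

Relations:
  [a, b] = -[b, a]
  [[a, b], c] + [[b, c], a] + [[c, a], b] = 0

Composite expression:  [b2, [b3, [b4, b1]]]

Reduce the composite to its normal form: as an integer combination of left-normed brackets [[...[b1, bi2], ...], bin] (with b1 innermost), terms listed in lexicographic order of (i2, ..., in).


A multilinear Lie element is pinned by b1-initial words (b1 innermost).
Composite bracket: [b2, [b3, [b4, b1]]]
Full expansion: 8 signed words from ab - ba (2^3 = 8).
Collect the words opening with b1:
  from b1b4b3b2, sign -1: term -[[[b1, b4], b3], b2]

-[[[b1, b4], b3], b2]
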